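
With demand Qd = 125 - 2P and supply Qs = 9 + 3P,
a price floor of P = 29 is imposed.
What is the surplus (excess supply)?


At P = 29:
Qd = 125 - 2*29 = 67
Qs = 9 + 3*29 = 96
Surplus = Qs - Qd = 96 - 67 = 29

29


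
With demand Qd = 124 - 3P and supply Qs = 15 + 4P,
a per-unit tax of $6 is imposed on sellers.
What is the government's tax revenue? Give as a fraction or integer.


With tax on sellers, new supply: Qs' = 15 + 4(P - 6)
= 4P - 9
New equilibrium quantity:
Q_new = 67
Tax revenue = tax * Q_new = 6 * 67 = 402

402


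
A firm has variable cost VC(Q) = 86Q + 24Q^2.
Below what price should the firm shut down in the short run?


AVC(Q) = VC(Q)/Q = 86 + 24Q
AVC is increasing in Q, so minimum AVC is at Q -> 0+.
Min AVC = 86
The firm should shut down if P < 86.

86


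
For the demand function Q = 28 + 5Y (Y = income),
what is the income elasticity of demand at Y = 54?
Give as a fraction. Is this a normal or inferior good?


dQ/dY = 5
At Y = 54: Q = 28 + 5*54 = 298
Ey = (dQ/dY)(Y/Q) = 5 * 54 / 298 = 135/149
Since Ey > 0, this is a normal good.

135/149 (normal good)


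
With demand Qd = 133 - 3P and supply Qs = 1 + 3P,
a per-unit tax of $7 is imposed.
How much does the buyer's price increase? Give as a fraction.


With a per-unit tax, the buyer's price increase depends on relative slopes.
Supply slope: d = 3, Demand slope: b = 3
Buyer's price increase = d * tax / (b + d)
= 3 * 7 / (3 + 3)
= 21 / 6 = 7/2

7/2


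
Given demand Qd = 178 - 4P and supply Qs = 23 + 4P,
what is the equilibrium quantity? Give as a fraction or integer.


First find equilibrium price:
178 - 4P = 23 + 4P
P* = 155/8 = 155/8
Then substitute into demand:
Q* = 178 - 4 * 155/8 = 201/2

201/2


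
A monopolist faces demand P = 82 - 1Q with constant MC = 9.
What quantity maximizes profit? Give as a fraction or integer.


TR = P*Q = (82 - 1Q)Q = 82Q - 1Q^2
MR = dTR/dQ = 82 - 2Q
Set MR = MC:
82 - 2Q = 9
73 = 2Q
Q* = 73/2 = 73/2

73/2


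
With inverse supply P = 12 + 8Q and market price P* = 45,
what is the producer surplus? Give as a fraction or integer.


Minimum supply price (at Q=0): P_min = 12
Quantity supplied at P* = 45:
Q* = (45 - 12)/8 = 33/8
PS = (1/2) * Q* * (P* - P_min)
PS = (1/2) * 33/8 * (45 - 12)
PS = (1/2) * 33/8 * 33 = 1089/16

1089/16


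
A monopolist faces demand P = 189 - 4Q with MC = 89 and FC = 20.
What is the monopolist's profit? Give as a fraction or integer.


MR = MC: 189 - 8Q = 89
Q* = 25/2
P* = 189 - 4*25/2 = 139
Profit = (P* - MC)*Q* - FC
= (139 - 89)*25/2 - 20
= 50*25/2 - 20
= 625 - 20 = 605

605


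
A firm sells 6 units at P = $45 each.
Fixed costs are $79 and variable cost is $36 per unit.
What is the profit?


Total Revenue = P * Q = 45 * 6 = $270
Total Cost = FC + VC*Q = 79 + 36*6 = $295
Profit = TR - TC = 270 - 295 = $-25

$-25


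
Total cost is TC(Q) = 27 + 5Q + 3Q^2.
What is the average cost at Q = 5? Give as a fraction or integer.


TC(5) = 27 + 5*5 + 3*5^2
TC(5) = 27 + 25 + 75 = 127
AC = TC/Q = 127/5 = 127/5

127/5


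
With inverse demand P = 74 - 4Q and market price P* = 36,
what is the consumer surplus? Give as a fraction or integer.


Maximum willingness to pay (at Q=0): P_max = 74
Quantity demanded at P* = 36:
Q* = (74 - 36)/4 = 19/2
CS = (1/2) * Q* * (P_max - P*)
CS = (1/2) * 19/2 * (74 - 36)
CS = (1/2) * 19/2 * 38 = 361/2

361/2


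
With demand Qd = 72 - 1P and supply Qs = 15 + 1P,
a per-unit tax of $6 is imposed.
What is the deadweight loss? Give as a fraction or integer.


Pre-tax equilibrium quantity: Q* = 87/2
Post-tax equilibrium quantity: Q_tax = 81/2
Reduction in quantity: Q* - Q_tax = 3
DWL = (1/2) * tax * (Q* - Q_tax)
DWL = (1/2) * 6 * 3 = 9

9


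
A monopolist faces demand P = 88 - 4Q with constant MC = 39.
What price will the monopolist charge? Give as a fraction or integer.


MR = 88 - 8Q
Set MR = MC: 88 - 8Q = 39
Q* = 49/8
Substitute into demand:
P* = 88 - 4*49/8 = 127/2

127/2


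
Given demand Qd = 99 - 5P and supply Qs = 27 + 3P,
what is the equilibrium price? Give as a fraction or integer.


At equilibrium, Qd = Qs.
99 - 5P = 27 + 3P
99 - 27 = 5P + 3P
72 = 8P
P* = 72/8 = 9

9


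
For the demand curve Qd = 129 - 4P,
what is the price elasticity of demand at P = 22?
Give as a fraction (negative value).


dQ/dP = -4
At P = 22: Q = 129 - 4*22 = 41
E = (dQ/dP)(P/Q) = (-4)(22/41) = -88/41

-88/41


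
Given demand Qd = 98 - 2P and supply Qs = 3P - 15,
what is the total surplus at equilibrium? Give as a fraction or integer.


Find equilibrium: 98 - 2P = 3P - 15
98 + 15 = 5P
P* = 113/5 = 113/5
Q* = 3*113/5 - 15 = 264/5
Inverse demand: P = 49 - Q/2, so P_max = 49
Inverse supply: P = 5 + Q/3, so P_min = 5
CS = (1/2) * 264/5 * (49 - 113/5) = 17424/25
PS = (1/2) * 264/5 * (113/5 - 5) = 11616/25
TS = CS + PS = 17424/25 + 11616/25 = 5808/5

5808/5


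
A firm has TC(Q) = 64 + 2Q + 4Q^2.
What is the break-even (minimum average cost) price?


AC(Q) = 64/Q + 2 + 4Q
To minimize: dAC/dQ = -64/Q^2 + 4 = 0
Q^2 = 64/4 = 16
Q* = 4
Min AC = 64/4 + 2 + 4*4
Min AC = 16 + 2 + 16 = 34

34


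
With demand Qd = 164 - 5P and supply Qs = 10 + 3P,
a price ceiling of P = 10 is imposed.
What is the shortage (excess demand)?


At P = 10:
Qd = 164 - 5*10 = 114
Qs = 10 + 3*10 = 40
Shortage = Qd - Qs = 114 - 40 = 74

74


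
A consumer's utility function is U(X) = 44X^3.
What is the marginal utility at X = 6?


MU = dU/dX = 44*3*X^(3-1)
MU = 132*X^2
At X = 6:
MU = 132 * 6^2
MU = 132 * 36 = 4752

4752


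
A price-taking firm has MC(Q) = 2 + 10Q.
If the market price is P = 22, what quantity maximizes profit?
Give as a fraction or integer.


In perfect competition, profit is maximized where P = MC.
22 = 2 + 10Q
20 = 10Q
Q* = 20/10 = 2

2


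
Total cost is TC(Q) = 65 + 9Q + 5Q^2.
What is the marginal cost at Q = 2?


MC = dTC/dQ = 9 + 2*5*Q
At Q = 2:
MC = 9 + 10*2
MC = 9 + 20 = 29

29


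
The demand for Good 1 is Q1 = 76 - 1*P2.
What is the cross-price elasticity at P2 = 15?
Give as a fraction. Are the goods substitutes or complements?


dQ1/dP2 = -1
At P2 = 15: Q1 = 76 - 1*15 = 61
Exy = (dQ1/dP2)(P2/Q1) = -1 * 15 / 61 = -15/61
Since Exy < 0, the goods are complements.

-15/61 (complements)


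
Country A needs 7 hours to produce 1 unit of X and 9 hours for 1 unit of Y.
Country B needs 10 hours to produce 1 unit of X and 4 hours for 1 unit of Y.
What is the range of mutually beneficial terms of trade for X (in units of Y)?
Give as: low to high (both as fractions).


Opportunity cost of X for Country A = hours_X / hours_Y = 7/9 = 7/9 units of Y
Opportunity cost of X for Country B = hours_X / hours_Y = 10/4 = 5/2 units of Y
Terms of trade must be between the two opportunity costs.
Range: 7/9 to 5/2

7/9 to 5/2


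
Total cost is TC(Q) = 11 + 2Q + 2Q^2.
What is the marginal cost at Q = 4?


MC = dTC/dQ = 2 + 2*2*Q
At Q = 4:
MC = 2 + 4*4
MC = 2 + 16 = 18

18


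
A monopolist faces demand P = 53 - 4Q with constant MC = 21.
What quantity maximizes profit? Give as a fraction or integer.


TR = P*Q = (53 - 4Q)Q = 53Q - 4Q^2
MR = dTR/dQ = 53 - 8Q
Set MR = MC:
53 - 8Q = 21
32 = 8Q
Q* = 32/8 = 4

4


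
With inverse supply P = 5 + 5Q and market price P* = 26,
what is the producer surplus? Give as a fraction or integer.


Minimum supply price (at Q=0): P_min = 5
Quantity supplied at P* = 26:
Q* = (26 - 5)/5 = 21/5
PS = (1/2) * Q* * (P* - P_min)
PS = (1/2) * 21/5 * (26 - 5)
PS = (1/2) * 21/5 * 21 = 441/10

441/10


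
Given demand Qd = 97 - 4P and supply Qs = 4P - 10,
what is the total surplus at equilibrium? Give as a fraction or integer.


Find equilibrium: 97 - 4P = 4P - 10
97 + 10 = 8P
P* = 107/8 = 107/8
Q* = 4*107/8 - 10 = 87/2
Inverse demand: P = 97/4 - Q/4, so P_max = 97/4
Inverse supply: P = 5/2 + Q/4, so P_min = 5/2
CS = (1/2) * 87/2 * (97/4 - 107/8) = 7569/32
PS = (1/2) * 87/2 * (107/8 - 5/2) = 7569/32
TS = CS + PS = 7569/32 + 7569/32 = 7569/16

7569/16


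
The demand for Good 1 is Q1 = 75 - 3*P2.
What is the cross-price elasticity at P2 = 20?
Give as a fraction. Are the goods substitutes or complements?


dQ1/dP2 = -3
At P2 = 20: Q1 = 75 - 3*20 = 15
Exy = (dQ1/dP2)(P2/Q1) = -3 * 20 / 15 = -4
Since Exy < 0, the goods are complements.

-4 (complements)


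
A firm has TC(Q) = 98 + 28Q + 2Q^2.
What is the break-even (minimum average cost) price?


AC(Q) = 98/Q + 28 + 2Q
To minimize: dAC/dQ = -98/Q^2 + 2 = 0
Q^2 = 98/2 = 49
Q* = 7
Min AC = 98/7 + 28 + 2*7
Min AC = 14 + 28 + 14 = 56

56


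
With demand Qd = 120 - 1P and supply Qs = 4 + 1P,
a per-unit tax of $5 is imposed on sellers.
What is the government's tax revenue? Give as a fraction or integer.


With tax on sellers, new supply: Qs' = 4 + 1(P - 5)
= 1P - 1
New equilibrium quantity:
Q_new = 119/2
Tax revenue = tax * Q_new = 5 * 119/2 = 595/2

595/2


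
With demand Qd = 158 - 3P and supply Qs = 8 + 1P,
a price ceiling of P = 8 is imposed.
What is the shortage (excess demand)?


At P = 8:
Qd = 158 - 3*8 = 134
Qs = 8 + 1*8 = 16
Shortage = Qd - Qs = 134 - 16 = 118

118


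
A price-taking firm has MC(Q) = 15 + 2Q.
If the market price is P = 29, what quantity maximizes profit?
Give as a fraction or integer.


In perfect competition, profit is maximized where P = MC.
29 = 15 + 2Q
14 = 2Q
Q* = 14/2 = 7

7


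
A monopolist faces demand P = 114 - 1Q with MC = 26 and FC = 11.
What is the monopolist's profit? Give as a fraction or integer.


MR = MC: 114 - 2Q = 26
Q* = 44
P* = 114 - 1*44 = 70
Profit = (P* - MC)*Q* - FC
= (70 - 26)*44 - 11
= 44*44 - 11
= 1936 - 11 = 1925

1925


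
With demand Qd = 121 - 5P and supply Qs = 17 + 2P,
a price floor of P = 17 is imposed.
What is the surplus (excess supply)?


At P = 17:
Qd = 121 - 5*17 = 36
Qs = 17 + 2*17 = 51
Surplus = Qs - Qd = 51 - 36 = 15

15


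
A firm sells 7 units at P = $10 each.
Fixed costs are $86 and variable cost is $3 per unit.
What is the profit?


Total Revenue = P * Q = 10 * 7 = $70
Total Cost = FC + VC*Q = 86 + 3*7 = $107
Profit = TR - TC = 70 - 107 = $-37

$-37


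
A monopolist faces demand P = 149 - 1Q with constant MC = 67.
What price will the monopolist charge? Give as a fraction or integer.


MR = 149 - 2Q
Set MR = MC: 149 - 2Q = 67
Q* = 41
Substitute into demand:
P* = 149 - 1*41 = 108

108


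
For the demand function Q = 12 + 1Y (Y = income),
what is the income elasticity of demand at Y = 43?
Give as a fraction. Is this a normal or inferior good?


dQ/dY = 1
At Y = 43: Q = 12 + 1*43 = 55
Ey = (dQ/dY)(Y/Q) = 1 * 43 / 55 = 43/55
Since Ey > 0, this is a normal good.

43/55 (normal good)


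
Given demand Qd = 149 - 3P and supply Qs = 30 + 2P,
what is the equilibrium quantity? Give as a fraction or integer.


First find equilibrium price:
149 - 3P = 30 + 2P
P* = 119/5 = 119/5
Then substitute into demand:
Q* = 149 - 3 * 119/5 = 388/5

388/5


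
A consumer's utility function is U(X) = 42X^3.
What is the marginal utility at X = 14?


MU = dU/dX = 42*3*X^(3-1)
MU = 126*X^2
At X = 14:
MU = 126 * 14^2
MU = 126 * 196 = 24696

24696


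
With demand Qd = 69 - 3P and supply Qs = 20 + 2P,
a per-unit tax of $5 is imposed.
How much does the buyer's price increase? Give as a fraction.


With a per-unit tax, the buyer's price increase depends on relative slopes.
Supply slope: d = 2, Demand slope: b = 3
Buyer's price increase = d * tax / (b + d)
= 2 * 5 / (3 + 2)
= 10 / 5 = 2

2


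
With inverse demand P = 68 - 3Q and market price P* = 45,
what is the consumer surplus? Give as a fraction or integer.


Maximum willingness to pay (at Q=0): P_max = 68
Quantity demanded at P* = 45:
Q* = (68 - 45)/3 = 23/3
CS = (1/2) * Q* * (P_max - P*)
CS = (1/2) * 23/3 * (68 - 45)
CS = (1/2) * 23/3 * 23 = 529/6

529/6


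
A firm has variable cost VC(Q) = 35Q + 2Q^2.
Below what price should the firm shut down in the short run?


AVC(Q) = VC(Q)/Q = 35 + 2Q
AVC is increasing in Q, so minimum AVC is at Q -> 0+.
Min AVC = 35
The firm should shut down if P < 35.

35


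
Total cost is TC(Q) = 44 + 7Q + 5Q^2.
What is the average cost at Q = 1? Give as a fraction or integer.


TC(1) = 44 + 7*1 + 5*1^2
TC(1) = 44 + 7 + 5 = 56
AC = TC/Q = 56/1 = 56

56


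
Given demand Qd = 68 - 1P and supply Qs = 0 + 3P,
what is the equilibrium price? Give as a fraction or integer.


At equilibrium, Qd = Qs.
68 - 1P = 0 + 3P
68 - 0 = 1P + 3P
68 = 4P
P* = 68/4 = 17

17


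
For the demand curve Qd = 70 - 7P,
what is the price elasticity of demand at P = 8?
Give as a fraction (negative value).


dQ/dP = -7
At P = 8: Q = 70 - 7*8 = 14
E = (dQ/dP)(P/Q) = (-7)(8/14) = -4

-4


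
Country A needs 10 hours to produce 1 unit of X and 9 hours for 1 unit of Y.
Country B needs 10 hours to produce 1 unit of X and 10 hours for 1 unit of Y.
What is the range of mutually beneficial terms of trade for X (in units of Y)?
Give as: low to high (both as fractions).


Opportunity cost of X for Country A = hours_X / hours_Y = 10/9 = 10/9 units of Y
Opportunity cost of X for Country B = hours_X / hours_Y = 10/10 = 1 units of Y
Terms of trade must be between the two opportunity costs.
Range: 1 to 10/9

1 to 10/9


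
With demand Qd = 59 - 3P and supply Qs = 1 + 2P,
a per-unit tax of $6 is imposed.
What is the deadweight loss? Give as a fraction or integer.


Pre-tax equilibrium quantity: Q* = 121/5
Post-tax equilibrium quantity: Q_tax = 17
Reduction in quantity: Q* - Q_tax = 36/5
DWL = (1/2) * tax * (Q* - Q_tax)
DWL = (1/2) * 6 * 36/5 = 108/5

108/5


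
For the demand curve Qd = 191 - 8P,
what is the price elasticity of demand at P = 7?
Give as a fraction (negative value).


dQ/dP = -8
At P = 7: Q = 191 - 8*7 = 135
E = (dQ/dP)(P/Q) = (-8)(7/135) = -56/135

-56/135


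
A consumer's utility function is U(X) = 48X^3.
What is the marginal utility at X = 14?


MU = dU/dX = 48*3*X^(3-1)
MU = 144*X^2
At X = 14:
MU = 144 * 14^2
MU = 144 * 196 = 28224

28224


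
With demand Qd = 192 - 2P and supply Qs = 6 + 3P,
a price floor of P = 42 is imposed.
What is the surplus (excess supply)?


At P = 42:
Qd = 192 - 2*42 = 108
Qs = 6 + 3*42 = 132
Surplus = Qs - Qd = 132 - 108 = 24

24


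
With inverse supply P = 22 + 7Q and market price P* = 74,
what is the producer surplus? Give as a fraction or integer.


Minimum supply price (at Q=0): P_min = 22
Quantity supplied at P* = 74:
Q* = (74 - 22)/7 = 52/7
PS = (1/2) * Q* * (P* - P_min)
PS = (1/2) * 52/7 * (74 - 22)
PS = (1/2) * 52/7 * 52 = 1352/7

1352/7


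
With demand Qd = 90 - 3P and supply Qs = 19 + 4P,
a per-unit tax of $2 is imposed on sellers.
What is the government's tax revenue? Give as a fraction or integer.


With tax on sellers, new supply: Qs' = 19 + 4(P - 2)
= 11 + 4P
New equilibrium quantity:
Q_new = 393/7
Tax revenue = tax * Q_new = 2 * 393/7 = 786/7

786/7


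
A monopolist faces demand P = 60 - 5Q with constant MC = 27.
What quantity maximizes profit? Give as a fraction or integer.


TR = P*Q = (60 - 5Q)Q = 60Q - 5Q^2
MR = dTR/dQ = 60 - 10Q
Set MR = MC:
60 - 10Q = 27
33 = 10Q
Q* = 33/10 = 33/10

33/10


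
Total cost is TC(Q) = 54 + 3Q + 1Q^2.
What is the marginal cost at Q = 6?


MC = dTC/dQ = 3 + 2*1*Q
At Q = 6:
MC = 3 + 2*6
MC = 3 + 12 = 15

15


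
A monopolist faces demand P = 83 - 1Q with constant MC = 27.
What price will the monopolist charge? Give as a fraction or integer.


MR = 83 - 2Q
Set MR = MC: 83 - 2Q = 27
Q* = 28
Substitute into demand:
P* = 83 - 1*28 = 55

55


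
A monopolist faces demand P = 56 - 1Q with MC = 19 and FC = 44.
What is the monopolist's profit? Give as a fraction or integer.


MR = MC: 56 - 2Q = 19
Q* = 37/2
P* = 56 - 1*37/2 = 75/2
Profit = (P* - MC)*Q* - FC
= (75/2 - 19)*37/2 - 44
= 37/2*37/2 - 44
= 1369/4 - 44 = 1193/4

1193/4


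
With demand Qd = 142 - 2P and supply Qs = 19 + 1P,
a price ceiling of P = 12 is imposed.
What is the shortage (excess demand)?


At P = 12:
Qd = 142 - 2*12 = 118
Qs = 19 + 1*12 = 31
Shortage = Qd - Qs = 118 - 31 = 87

87


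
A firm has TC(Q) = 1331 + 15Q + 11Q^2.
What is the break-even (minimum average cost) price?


AC(Q) = 1331/Q + 15 + 11Q
To minimize: dAC/dQ = -1331/Q^2 + 11 = 0
Q^2 = 1331/11 = 121
Q* = 11
Min AC = 1331/11 + 15 + 11*11
Min AC = 121 + 15 + 121 = 257

257


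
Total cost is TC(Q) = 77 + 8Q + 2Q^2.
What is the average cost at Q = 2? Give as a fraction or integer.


TC(2) = 77 + 8*2 + 2*2^2
TC(2) = 77 + 16 + 8 = 101
AC = TC/Q = 101/2 = 101/2

101/2


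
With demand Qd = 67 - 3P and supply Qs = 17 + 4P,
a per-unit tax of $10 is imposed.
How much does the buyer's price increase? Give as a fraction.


With a per-unit tax, the buyer's price increase depends on relative slopes.
Supply slope: d = 4, Demand slope: b = 3
Buyer's price increase = d * tax / (b + d)
= 4 * 10 / (3 + 4)
= 40 / 7 = 40/7

40/7


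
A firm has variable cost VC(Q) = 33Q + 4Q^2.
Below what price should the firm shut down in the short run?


AVC(Q) = VC(Q)/Q = 33 + 4Q
AVC is increasing in Q, so minimum AVC is at Q -> 0+.
Min AVC = 33
The firm should shut down if P < 33.

33


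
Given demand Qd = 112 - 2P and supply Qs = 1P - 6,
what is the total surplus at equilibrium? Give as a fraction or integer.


Find equilibrium: 112 - 2P = 1P - 6
112 + 6 = 3P
P* = 118/3 = 118/3
Q* = 1*118/3 - 6 = 100/3
Inverse demand: P = 56 - Q/2, so P_max = 56
Inverse supply: P = 6 + Q/1, so P_min = 6
CS = (1/2) * 100/3 * (56 - 118/3) = 2500/9
PS = (1/2) * 100/3 * (118/3 - 6) = 5000/9
TS = CS + PS = 2500/9 + 5000/9 = 2500/3

2500/3


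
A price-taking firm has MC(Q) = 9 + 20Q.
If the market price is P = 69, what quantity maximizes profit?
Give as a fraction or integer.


In perfect competition, profit is maximized where P = MC.
69 = 9 + 20Q
60 = 20Q
Q* = 60/20 = 3

3


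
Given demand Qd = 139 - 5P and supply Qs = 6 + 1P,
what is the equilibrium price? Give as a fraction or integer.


At equilibrium, Qd = Qs.
139 - 5P = 6 + 1P
139 - 6 = 5P + 1P
133 = 6P
P* = 133/6 = 133/6

133/6


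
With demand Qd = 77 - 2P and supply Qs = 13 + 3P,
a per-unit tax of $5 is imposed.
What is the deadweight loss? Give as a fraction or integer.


Pre-tax equilibrium quantity: Q* = 257/5
Post-tax equilibrium quantity: Q_tax = 227/5
Reduction in quantity: Q* - Q_tax = 6
DWL = (1/2) * tax * (Q* - Q_tax)
DWL = (1/2) * 5 * 6 = 15

15


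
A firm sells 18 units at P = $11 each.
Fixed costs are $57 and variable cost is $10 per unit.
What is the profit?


Total Revenue = P * Q = 11 * 18 = $198
Total Cost = FC + VC*Q = 57 + 10*18 = $237
Profit = TR - TC = 198 - 237 = $-39

$-39


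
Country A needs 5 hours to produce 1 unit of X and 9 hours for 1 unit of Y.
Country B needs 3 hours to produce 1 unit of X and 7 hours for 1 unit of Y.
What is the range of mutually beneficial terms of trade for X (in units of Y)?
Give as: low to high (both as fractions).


Opportunity cost of X for Country A = hours_X / hours_Y = 5/9 = 5/9 units of Y
Opportunity cost of X for Country B = hours_X / hours_Y = 3/7 = 3/7 units of Y
Terms of trade must be between the two opportunity costs.
Range: 3/7 to 5/9

3/7 to 5/9


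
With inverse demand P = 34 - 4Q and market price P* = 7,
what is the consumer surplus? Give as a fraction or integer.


Maximum willingness to pay (at Q=0): P_max = 34
Quantity demanded at P* = 7:
Q* = (34 - 7)/4 = 27/4
CS = (1/2) * Q* * (P_max - P*)
CS = (1/2) * 27/4 * (34 - 7)
CS = (1/2) * 27/4 * 27 = 729/8

729/8


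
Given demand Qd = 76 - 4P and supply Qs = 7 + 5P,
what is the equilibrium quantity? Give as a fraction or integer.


First find equilibrium price:
76 - 4P = 7 + 5P
P* = 69/9 = 23/3
Then substitute into demand:
Q* = 76 - 4 * 23/3 = 136/3

136/3


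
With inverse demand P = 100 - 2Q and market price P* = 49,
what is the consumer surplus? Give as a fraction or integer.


Maximum willingness to pay (at Q=0): P_max = 100
Quantity demanded at P* = 49:
Q* = (100 - 49)/2 = 51/2
CS = (1/2) * Q* * (P_max - P*)
CS = (1/2) * 51/2 * (100 - 49)
CS = (1/2) * 51/2 * 51 = 2601/4

2601/4


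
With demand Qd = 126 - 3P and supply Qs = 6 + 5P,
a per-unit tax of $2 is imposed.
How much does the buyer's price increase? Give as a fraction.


With a per-unit tax, the buyer's price increase depends on relative slopes.
Supply slope: d = 5, Demand slope: b = 3
Buyer's price increase = d * tax / (b + d)
= 5 * 2 / (3 + 5)
= 10 / 8 = 5/4

5/4


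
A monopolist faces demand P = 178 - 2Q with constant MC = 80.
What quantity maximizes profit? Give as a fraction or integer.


TR = P*Q = (178 - 2Q)Q = 178Q - 2Q^2
MR = dTR/dQ = 178 - 4Q
Set MR = MC:
178 - 4Q = 80
98 = 4Q
Q* = 98/4 = 49/2

49/2


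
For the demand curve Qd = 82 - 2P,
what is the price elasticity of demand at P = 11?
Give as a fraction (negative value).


dQ/dP = -2
At P = 11: Q = 82 - 2*11 = 60
E = (dQ/dP)(P/Q) = (-2)(11/60) = -11/30

-11/30


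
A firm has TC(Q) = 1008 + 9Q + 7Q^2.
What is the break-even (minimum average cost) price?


AC(Q) = 1008/Q + 9 + 7Q
To minimize: dAC/dQ = -1008/Q^2 + 7 = 0
Q^2 = 1008/7 = 144
Q* = 12
Min AC = 1008/12 + 9 + 7*12
Min AC = 84 + 9 + 84 = 177

177


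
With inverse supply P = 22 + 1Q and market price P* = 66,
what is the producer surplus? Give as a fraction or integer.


Minimum supply price (at Q=0): P_min = 22
Quantity supplied at P* = 66:
Q* = (66 - 22)/1 = 44
PS = (1/2) * Q* * (P* - P_min)
PS = (1/2) * 44 * (66 - 22)
PS = (1/2) * 44 * 44 = 968

968


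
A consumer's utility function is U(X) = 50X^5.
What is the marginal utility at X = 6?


MU = dU/dX = 50*5*X^(5-1)
MU = 250*X^4
At X = 6:
MU = 250 * 6^4
MU = 250 * 1296 = 324000

324000


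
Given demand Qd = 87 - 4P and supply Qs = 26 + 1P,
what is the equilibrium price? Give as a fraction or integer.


At equilibrium, Qd = Qs.
87 - 4P = 26 + 1P
87 - 26 = 4P + 1P
61 = 5P
P* = 61/5 = 61/5

61/5


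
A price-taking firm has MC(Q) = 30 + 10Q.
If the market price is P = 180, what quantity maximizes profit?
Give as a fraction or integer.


In perfect competition, profit is maximized where P = MC.
180 = 30 + 10Q
150 = 10Q
Q* = 150/10 = 15

15


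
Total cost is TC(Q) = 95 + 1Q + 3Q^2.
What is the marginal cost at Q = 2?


MC = dTC/dQ = 1 + 2*3*Q
At Q = 2:
MC = 1 + 6*2
MC = 1 + 12 = 13

13


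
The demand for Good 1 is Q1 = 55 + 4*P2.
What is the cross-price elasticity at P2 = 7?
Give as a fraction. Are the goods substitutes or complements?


dQ1/dP2 = 4
At P2 = 7: Q1 = 55 + 4*7 = 83
Exy = (dQ1/dP2)(P2/Q1) = 4 * 7 / 83 = 28/83
Since Exy > 0, the goods are substitutes.

28/83 (substitutes)


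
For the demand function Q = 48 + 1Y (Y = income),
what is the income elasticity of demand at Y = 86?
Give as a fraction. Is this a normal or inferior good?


dQ/dY = 1
At Y = 86: Q = 48 + 1*86 = 134
Ey = (dQ/dY)(Y/Q) = 1 * 86 / 134 = 43/67
Since Ey > 0, this is a normal good.

43/67 (normal good)


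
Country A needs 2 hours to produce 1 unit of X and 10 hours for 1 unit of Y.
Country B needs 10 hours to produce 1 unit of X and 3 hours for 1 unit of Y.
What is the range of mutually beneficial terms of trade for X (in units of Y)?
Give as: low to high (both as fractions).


Opportunity cost of X for Country A = hours_X / hours_Y = 2/10 = 1/5 units of Y
Opportunity cost of X for Country B = hours_X / hours_Y = 10/3 = 10/3 units of Y
Terms of trade must be between the two opportunity costs.
Range: 1/5 to 10/3

1/5 to 10/3


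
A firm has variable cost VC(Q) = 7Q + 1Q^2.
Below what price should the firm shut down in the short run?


AVC(Q) = VC(Q)/Q = 7 + 1Q
AVC is increasing in Q, so minimum AVC is at Q -> 0+.
Min AVC = 7
The firm should shut down if P < 7.

7


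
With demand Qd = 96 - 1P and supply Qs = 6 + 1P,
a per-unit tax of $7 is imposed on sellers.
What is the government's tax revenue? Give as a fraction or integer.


With tax on sellers, new supply: Qs' = 6 + 1(P - 7)
= 1P - 1
New equilibrium quantity:
Q_new = 95/2
Tax revenue = tax * Q_new = 7 * 95/2 = 665/2

665/2


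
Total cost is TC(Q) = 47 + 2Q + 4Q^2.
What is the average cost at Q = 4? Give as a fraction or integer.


TC(4) = 47 + 2*4 + 4*4^2
TC(4) = 47 + 8 + 64 = 119
AC = TC/Q = 119/4 = 119/4

119/4


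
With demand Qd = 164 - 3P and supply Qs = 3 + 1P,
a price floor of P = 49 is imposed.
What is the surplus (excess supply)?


At P = 49:
Qd = 164 - 3*49 = 17
Qs = 3 + 1*49 = 52
Surplus = Qs - Qd = 52 - 17 = 35

35


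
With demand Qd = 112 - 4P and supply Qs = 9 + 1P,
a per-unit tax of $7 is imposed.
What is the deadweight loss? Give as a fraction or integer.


Pre-tax equilibrium quantity: Q* = 148/5
Post-tax equilibrium quantity: Q_tax = 24
Reduction in quantity: Q* - Q_tax = 28/5
DWL = (1/2) * tax * (Q* - Q_tax)
DWL = (1/2) * 7 * 28/5 = 98/5

98/5


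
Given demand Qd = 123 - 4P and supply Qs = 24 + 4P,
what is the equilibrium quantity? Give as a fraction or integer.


First find equilibrium price:
123 - 4P = 24 + 4P
P* = 99/8 = 99/8
Then substitute into demand:
Q* = 123 - 4 * 99/8 = 147/2

147/2


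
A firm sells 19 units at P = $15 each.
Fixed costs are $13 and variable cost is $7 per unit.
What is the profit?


Total Revenue = P * Q = 15 * 19 = $285
Total Cost = FC + VC*Q = 13 + 7*19 = $146
Profit = TR - TC = 285 - 146 = $139

$139


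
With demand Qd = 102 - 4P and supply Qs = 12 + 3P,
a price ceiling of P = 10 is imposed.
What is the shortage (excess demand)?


At P = 10:
Qd = 102 - 4*10 = 62
Qs = 12 + 3*10 = 42
Shortage = Qd - Qs = 62 - 42 = 20

20


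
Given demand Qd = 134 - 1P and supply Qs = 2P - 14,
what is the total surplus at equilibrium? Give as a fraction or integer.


Find equilibrium: 134 - 1P = 2P - 14
134 + 14 = 3P
P* = 148/3 = 148/3
Q* = 2*148/3 - 14 = 254/3
Inverse demand: P = 134 - Q/1, so P_max = 134
Inverse supply: P = 7 + Q/2, so P_min = 7
CS = (1/2) * 254/3 * (134 - 148/3) = 32258/9
PS = (1/2) * 254/3 * (148/3 - 7) = 16129/9
TS = CS + PS = 32258/9 + 16129/9 = 16129/3

16129/3


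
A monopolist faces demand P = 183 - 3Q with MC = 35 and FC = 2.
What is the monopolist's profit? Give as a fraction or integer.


MR = MC: 183 - 6Q = 35
Q* = 74/3
P* = 183 - 3*74/3 = 109
Profit = (P* - MC)*Q* - FC
= (109 - 35)*74/3 - 2
= 74*74/3 - 2
= 5476/3 - 2 = 5470/3

5470/3


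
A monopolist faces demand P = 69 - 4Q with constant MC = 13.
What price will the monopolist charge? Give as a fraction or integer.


MR = 69 - 8Q
Set MR = MC: 69 - 8Q = 13
Q* = 7
Substitute into demand:
P* = 69 - 4*7 = 41

41


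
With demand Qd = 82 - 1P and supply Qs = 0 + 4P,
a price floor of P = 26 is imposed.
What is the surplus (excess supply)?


At P = 26:
Qd = 82 - 1*26 = 56
Qs = 0 + 4*26 = 104
Surplus = Qs - Qd = 104 - 56 = 48

48


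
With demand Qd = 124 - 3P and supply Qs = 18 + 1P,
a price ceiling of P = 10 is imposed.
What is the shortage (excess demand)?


At P = 10:
Qd = 124 - 3*10 = 94
Qs = 18 + 1*10 = 28
Shortage = Qd - Qs = 94 - 28 = 66

66


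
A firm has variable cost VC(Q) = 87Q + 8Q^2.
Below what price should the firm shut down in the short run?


AVC(Q) = VC(Q)/Q = 87 + 8Q
AVC is increasing in Q, so minimum AVC is at Q -> 0+.
Min AVC = 87
The firm should shut down if P < 87.

87


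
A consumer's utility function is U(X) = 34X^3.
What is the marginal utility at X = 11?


MU = dU/dX = 34*3*X^(3-1)
MU = 102*X^2
At X = 11:
MU = 102 * 11^2
MU = 102 * 121 = 12342

12342


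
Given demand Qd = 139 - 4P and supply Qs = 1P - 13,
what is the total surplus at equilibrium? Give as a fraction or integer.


Find equilibrium: 139 - 4P = 1P - 13
139 + 13 = 5P
P* = 152/5 = 152/5
Q* = 1*152/5 - 13 = 87/5
Inverse demand: P = 139/4 - Q/4, so P_max = 139/4
Inverse supply: P = 13 + Q/1, so P_min = 13
CS = (1/2) * 87/5 * (139/4 - 152/5) = 7569/200
PS = (1/2) * 87/5 * (152/5 - 13) = 7569/50
TS = CS + PS = 7569/200 + 7569/50 = 7569/40

7569/40


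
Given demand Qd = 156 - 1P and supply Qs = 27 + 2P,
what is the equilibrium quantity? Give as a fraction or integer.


First find equilibrium price:
156 - 1P = 27 + 2P
P* = 129/3 = 43
Then substitute into demand:
Q* = 156 - 1 * 43 = 113

113


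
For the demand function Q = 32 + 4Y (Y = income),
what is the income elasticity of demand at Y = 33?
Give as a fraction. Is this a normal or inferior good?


dQ/dY = 4
At Y = 33: Q = 32 + 4*33 = 164
Ey = (dQ/dY)(Y/Q) = 4 * 33 / 164 = 33/41
Since Ey > 0, this is a normal good.

33/41 (normal good)


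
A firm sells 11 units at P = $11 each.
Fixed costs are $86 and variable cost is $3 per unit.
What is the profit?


Total Revenue = P * Q = 11 * 11 = $121
Total Cost = FC + VC*Q = 86 + 3*11 = $119
Profit = TR - TC = 121 - 119 = $2

$2


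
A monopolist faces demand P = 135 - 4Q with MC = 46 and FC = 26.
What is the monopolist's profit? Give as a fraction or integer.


MR = MC: 135 - 8Q = 46
Q* = 89/8
P* = 135 - 4*89/8 = 181/2
Profit = (P* - MC)*Q* - FC
= (181/2 - 46)*89/8 - 26
= 89/2*89/8 - 26
= 7921/16 - 26 = 7505/16

7505/16


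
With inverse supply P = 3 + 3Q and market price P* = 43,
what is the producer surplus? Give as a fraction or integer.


Minimum supply price (at Q=0): P_min = 3
Quantity supplied at P* = 43:
Q* = (43 - 3)/3 = 40/3
PS = (1/2) * Q* * (P* - P_min)
PS = (1/2) * 40/3 * (43 - 3)
PS = (1/2) * 40/3 * 40 = 800/3

800/3


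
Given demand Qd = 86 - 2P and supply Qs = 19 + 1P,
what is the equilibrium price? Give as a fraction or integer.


At equilibrium, Qd = Qs.
86 - 2P = 19 + 1P
86 - 19 = 2P + 1P
67 = 3P
P* = 67/3 = 67/3

67/3


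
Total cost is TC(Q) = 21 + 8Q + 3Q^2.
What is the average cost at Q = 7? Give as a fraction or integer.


TC(7) = 21 + 8*7 + 3*7^2
TC(7) = 21 + 56 + 147 = 224
AC = TC/Q = 224/7 = 32

32


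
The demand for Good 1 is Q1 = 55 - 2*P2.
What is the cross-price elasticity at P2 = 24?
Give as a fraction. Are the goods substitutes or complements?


dQ1/dP2 = -2
At P2 = 24: Q1 = 55 - 2*24 = 7
Exy = (dQ1/dP2)(P2/Q1) = -2 * 24 / 7 = -48/7
Since Exy < 0, the goods are complements.

-48/7 (complements)


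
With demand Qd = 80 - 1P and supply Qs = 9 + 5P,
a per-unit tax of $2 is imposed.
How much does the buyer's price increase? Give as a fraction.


With a per-unit tax, the buyer's price increase depends on relative slopes.
Supply slope: d = 5, Demand slope: b = 1
Buyer's price increase = d * tax / (b + d)
= 5 * 2 / (1 + 5)
= 10 / 6 = 5/3

5/3


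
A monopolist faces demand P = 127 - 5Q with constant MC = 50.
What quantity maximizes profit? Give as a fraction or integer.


TR = P*Q = (127 - 5Q)Q = 127Q - 5Q^2
MR = dTR/dQ = 127 - 10Q
Set MR = MC:
127 - 10Q = 50
77 = 10Q
Q* = 77/10 = 77/10

77/10


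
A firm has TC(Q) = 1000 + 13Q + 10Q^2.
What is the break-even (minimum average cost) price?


AC(Q) = 1000/Q + 13 + 10Q
To minimize: dAC/dQ = -1000/Q^2 + 10 = 0
Q^2 = 1000/10 = 100
Q* = 10
Min AC = 1000/10 + 13 + 10*10
Min AC = 100 + 13 + 100 = 213

213


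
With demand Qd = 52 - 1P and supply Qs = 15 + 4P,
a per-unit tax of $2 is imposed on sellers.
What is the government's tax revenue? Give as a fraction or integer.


With tax on sellers, new supply: Qs' = 15 + 4(P - 2)
= 7 + 4P
New equilibrium quantity:
Q_new = 43
Tax revenue = tax * Q_new = 2 * 43 = 86

86


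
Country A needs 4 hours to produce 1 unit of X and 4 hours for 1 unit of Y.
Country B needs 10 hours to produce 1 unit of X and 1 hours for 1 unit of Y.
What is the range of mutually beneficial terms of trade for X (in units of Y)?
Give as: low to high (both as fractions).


Opportunity cost of X for Country A = hours_X / hours_Y = 4/4 = 1 units of Y
Opportunity cost of X for Country B = hours_X / hours_Y = 10/1 = 10 units of Y
Terms of trade must be between the two opportunity costs.
Range: 1 to 10

1 to 10


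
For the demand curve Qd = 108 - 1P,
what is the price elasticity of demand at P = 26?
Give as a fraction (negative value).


dQ/dP = -1
At P = 26: Q = 108 - 1*26 = 82
E = (dQ/dP)(P/Q) = (-1)(26/82) = -13/41

-13/41


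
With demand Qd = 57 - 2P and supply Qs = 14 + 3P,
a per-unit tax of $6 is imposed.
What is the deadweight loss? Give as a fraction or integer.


Pre-tax equilibrium quantity: Q* = 199/5
Post-tax equilibrium quantity: Q_tax = 163/5
Reduction in quantity: Q* - Q_tax = 36/5
DWL = (1/2) * tax * (Q* - Q_tax)
DWL = (1/2) * 6 * 36/5 = 108/5

108/5


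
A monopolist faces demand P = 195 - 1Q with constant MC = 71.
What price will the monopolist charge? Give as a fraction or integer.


MR = 195 - 2Q
Set MR = MC: 195 - 2Q = 71
Q* = 62
Substitute into demand:
P* = 195 - 1*62 = 133

133


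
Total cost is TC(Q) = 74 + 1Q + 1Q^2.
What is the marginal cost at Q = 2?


MC = dTC/dQ = 1 + 2*1*Q
At Q = 2:
MC = 1 + 2*2
MC = 1 + 4 = 5

5


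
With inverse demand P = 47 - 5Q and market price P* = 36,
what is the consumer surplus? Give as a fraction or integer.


Maximum willingness to pay (at Q=0): P_max = 47
Quantity demanded at P* = 36:
Q* = (47 - 36)/5 = 11/5
CS = (1/2) * Q* * (P_max - P*)
CS = (1/2) * 11/5 * (47 - 36)
CS = (1/2) * 11/5 * 11 = 121/10

121/10


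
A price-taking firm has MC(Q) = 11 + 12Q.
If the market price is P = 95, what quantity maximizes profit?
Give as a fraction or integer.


In perfect competition, profit is maximized where P = MC.
95 = 11 + 12Q
84 = 12Q
Q* = 84/12 = 7

7


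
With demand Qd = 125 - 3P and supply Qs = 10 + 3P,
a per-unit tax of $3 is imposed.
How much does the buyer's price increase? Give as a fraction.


With a per-unit tax, the buyer's price increase depends on relative slopes.
Supply slope: d = 3, Demand slope: b = 3
Buyer's price increase = d * tax / (b + d)
= 3 * 3 / (3 + 3)
= 9 / 6 = 3/2

3/2


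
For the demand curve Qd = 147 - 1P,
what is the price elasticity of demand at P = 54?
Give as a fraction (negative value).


dQ/dP = -1
At P = 54: Q = 147 - 1*54 = 93
E = (dQ/dP)(P/Q) = (-1)(54/93) = -18/31

-18/31


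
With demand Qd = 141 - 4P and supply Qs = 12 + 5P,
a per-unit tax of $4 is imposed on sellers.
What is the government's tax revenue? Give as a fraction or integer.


With tax on sellers, new supply: Qs' = 12 + 5(P - 4)
= 5P - 8
New equilibrium quantity:
Q_new = 673/9
Tax revenue = tax * Q_new = 4 * 673/9 = 2692/9

2692/9


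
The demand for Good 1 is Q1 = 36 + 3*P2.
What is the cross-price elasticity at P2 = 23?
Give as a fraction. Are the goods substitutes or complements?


dQ1/dP2 = 3
At P2 = 23: Q1 = 36 + 3*23 = 105
Exy = (dQ1/dP2)(P2/Q1) = 3 * 23 / 105 = 23/35
Since Exy > 0, the goods are substitutes.

23/35 (substitutes)


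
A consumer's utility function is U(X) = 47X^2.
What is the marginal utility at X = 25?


MU = dU/dX = 47*2*X^(2-1)
MU = 94*X^1
At X = 25:
MU = 94 * 25^1
MU = 94 * 25 = 2350

2350


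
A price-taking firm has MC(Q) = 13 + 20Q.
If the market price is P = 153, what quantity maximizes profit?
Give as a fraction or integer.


In perfect competition, profit is maximized where P = MC.
153 = 13 + 20Q
140 = 20Q
Q* = 140/20 = 7

7


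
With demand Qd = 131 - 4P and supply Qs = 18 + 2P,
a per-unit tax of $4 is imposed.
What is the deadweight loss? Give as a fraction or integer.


Pre-tax equilibrium quantity: Q* = 167/3
Post-tax equilibrium quantity: Q_tax = 151/3
Reduction in quantity: Q* - Q_tax = 16/3
DWL = (1/2) * tax * (Q* - Q_tax)
DWL = (1/2) * 4 * 16/3 = 32/3

32/3


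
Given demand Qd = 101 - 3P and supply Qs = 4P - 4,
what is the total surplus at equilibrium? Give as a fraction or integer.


Find equilibrium: 101 - 3P = 4P - 4
101 + 4 = 7P
P* = 105/7 = 15
Q* = 4*15 - 4 = 56
Inverse demand: P = 101/3 - Q/3, so P_max = 101/3
Inverse supply: P = 1 + Q/4, so P_min = 1
CS = (1/2) * 56 * (101/3 - 15) = 1568/3
PS = (1/2) * 56 * (15 - 1) = 392
TS = CS + PS = 1568/3 + 392 = 2744/3

2744/3


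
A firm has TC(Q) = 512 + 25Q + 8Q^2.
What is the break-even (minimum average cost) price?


AC(Q) = 512/Q + 25 + 8Q
To minimize: dAC/dQ = -512/Q^2 + 8 = 0
Q^2 = 512/8 = 64
Q* = 8
Min AC = 512/8 + 25 + 8*8
Min AC = 64 + 25 + 64 = 153

153


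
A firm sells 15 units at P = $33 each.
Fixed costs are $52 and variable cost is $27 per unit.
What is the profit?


Total Revenue = P * Q = 33 * 15 = $495
Total Cost = FC + VC*Q = 52 + 27*15 = $457
Profit = TR - TC = 495 - 457 = $38

$38


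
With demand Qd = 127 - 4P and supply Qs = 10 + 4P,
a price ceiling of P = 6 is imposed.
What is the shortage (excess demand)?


At P = 6:
Qd = 127 - 4*6 = 103
Qs = 10 + 4*6 = 34
Shortage = Qd - Qs = 103 - 34 = 69

69


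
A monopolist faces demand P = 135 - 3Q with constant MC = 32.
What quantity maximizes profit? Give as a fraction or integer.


TR = P*Q = (135 - 3Q)Q = 135Q - 3Q^2
MR = dTR/dQ = 135 - 6Q
Set MR = MC:
135 - 6Q = 32
103 = 6Q
Q* = 103/6 = 103/6

103/6


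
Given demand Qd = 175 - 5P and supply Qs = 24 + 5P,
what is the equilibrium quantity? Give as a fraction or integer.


First find equilibrium price:
175 - 5P = 24 + 5P
P* = 151/10 = 151/10
Then substitute into demand:
Q* = 175 - 5 * 151/10 = 199/2

199/2


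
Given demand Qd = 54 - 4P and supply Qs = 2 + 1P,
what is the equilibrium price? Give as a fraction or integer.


At equilibrium, Qd = Qs.
54 - 4P = 2 + 1P
54 - 2 = 4P + 1P
52 = 5P
P* = 52/5 = 52/5

52/5


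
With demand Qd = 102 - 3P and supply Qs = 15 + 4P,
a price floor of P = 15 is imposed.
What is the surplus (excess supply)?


At P = 15:
Qd = 102 - 3*15 = 57
Qs = 15 + 4*15 = 75
Surplus = Qs - Qd = 75 - 57 = 18

18


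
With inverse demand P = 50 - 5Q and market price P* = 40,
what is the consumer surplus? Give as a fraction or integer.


Maximum willingness to pay (at Q=0): P_max = 50
Quantity demanded at P* = 40:
Q* = (50 - 40)/5 = 2
CS = (1/2) * Q* * (P_max - P*)
CS = (1/2) * 2 * (50 - 40)
CS = (1/2) * 2 * 10 = 10

10


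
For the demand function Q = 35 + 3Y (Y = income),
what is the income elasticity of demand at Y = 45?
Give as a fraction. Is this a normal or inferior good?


dQ/dY = 3
At Y = 45: Q = 35 + 3*45 = 170
Ey = (dQ/dY)(Y/Q) = 3 * 45 / 170 = 27/34
Since Ey > 0, this is a normal good.

27/34 (normal good)


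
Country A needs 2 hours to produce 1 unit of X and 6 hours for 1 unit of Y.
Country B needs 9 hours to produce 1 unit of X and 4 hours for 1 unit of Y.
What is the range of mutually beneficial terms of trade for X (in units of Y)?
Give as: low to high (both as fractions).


Opportunity cost of X for Country A = hours_X / hours_Y = 2/6 = 1/3 units of Y
Opportunity cost of X for Country B = hours_X / hours_Y = 9/4 = 9/4 units of Y
Terms of trade must be between the two opportunity costs.
Range: 1/3 to 9/4

1/3 to 9/4


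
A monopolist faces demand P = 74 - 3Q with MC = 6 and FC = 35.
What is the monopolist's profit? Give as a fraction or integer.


MR = MC: 74 - 6Q = 6
Q* = 34/3
P* = 74 - 3*34/3 = 40
Profit = (P* - MC)*Q* - FC
= (40 - 6)*34/3 - 35
= 34*34/3 - 35
= 1156/3 - 35 = 1051/3

1051/3


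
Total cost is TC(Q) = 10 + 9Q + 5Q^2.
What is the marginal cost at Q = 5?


MC = dTC/dQ = 9 + 2*5*Q
At Q = 5:
MC = 9 + 10*5
MC = 9 + 50 = 59

59


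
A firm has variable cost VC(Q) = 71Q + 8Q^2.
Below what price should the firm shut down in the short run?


AVC(Q) = VC(Q)/Q = 71 + 8Q
AVC is increasing in Q, so minimum AVC is at Q -> 0+.
Min AVC = 71
The firm should shut down if P < 71.

71


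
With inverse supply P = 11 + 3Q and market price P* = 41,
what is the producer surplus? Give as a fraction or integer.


Minimum supply price (at Q=0): P_min = 11
Quantity supplied at P* = 41:
Q* = (41 - 11)/3 = 10
PS = (1/2) * Q* * (P* - P_min)
PS = (1/2) * 10 * (41 - 11)
PS = (1/2) * 10 * 30 = 150

150


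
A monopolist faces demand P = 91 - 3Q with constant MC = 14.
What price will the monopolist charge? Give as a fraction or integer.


MR = 91 - 6Q
Set MR = MC: 91 - 6Q = 14
Q* = 77/6
Substitute into demand:
P* = 91 - 3*77/6 = 105/2

105/2


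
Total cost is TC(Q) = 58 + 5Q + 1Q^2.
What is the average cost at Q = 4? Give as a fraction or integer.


TC(4) = 58 + 5*4 + 1*4^2
TC(4) = 58 + 20 + 16 = 94
AC = TC/Q = 94/4 = 47/2

47/2
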